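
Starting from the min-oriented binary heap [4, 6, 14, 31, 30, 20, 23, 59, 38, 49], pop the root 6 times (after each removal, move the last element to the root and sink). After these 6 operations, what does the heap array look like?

extract-min #1 returns 4:
  remove root 4; move last element 49 to root → [49, 6, 14, 31, 30, 20, 23, 59, 38]
  49 vs smaller child 6 at index 1, swap → [6, 49, 14, 31, 30, 20, 23, 59, 38]
  49 vs smaller child 30 at index 4, swap → [6, 30, 14, 31, 49, 20, 23, 59, 38]
extract-min #2 returns 6:
  remove root 6; move last element 38 to root → [38, 30, 14, 31, 49, 20, 23, 59]
  38 vs smaller child 14 at index 2, swap → [14, 30, 38, 31, 49, 20, 23, 59]
  38 vs smaller child 20 at index 5, swap → [14, 30, 20, 31, 49, 38, 23, 59]
extract-min #3 returns 14:
  remove root 14; move last element 59 to root → [59, 30, 20, 31, 49, 38, 23]
  59 vs smaller child 20 at index 2, swap → [20, 30, 59, 31, 49, 38, 23]
  59 vs smaller child 23 at index 6, swap → [20, 30, 23, 31, 49, 38, 59]
extract-min #4 returns 20:
  remove root 20; move last element 59 to root → [59, 30, 23, 31, 49, 38]
  59 vs smaller child 23 at index 2, swap → [23, 30, 59, 31, 49, 38]
  59 vs only child 38 at index 5, swap → [23, 30, 38, 31, 49, 59]
extract-min #5 returns 23:
  remove root 23; move last element 59 to root → [59, 30, 38, 31, 49]
  59 vs smaller child 30 at index 1, swap → [30, 59, 38, 31, 49]
  59 vs smaller child 31 at index 3, swap → [30, 31, 38, 59, 49]
extract-min #6 returns 30:
  remove root 30; move last element 49 to root → [49, 31, 38, 59]
  49 vs smaller child 31 at index 1, swap → [31, 49, 38, 59]

[31, 49, 38, 59]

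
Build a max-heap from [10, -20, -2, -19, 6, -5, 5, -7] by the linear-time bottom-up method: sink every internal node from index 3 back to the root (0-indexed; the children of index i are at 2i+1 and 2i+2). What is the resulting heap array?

[10, 6, 5, -7, -20, -5, -2, -19]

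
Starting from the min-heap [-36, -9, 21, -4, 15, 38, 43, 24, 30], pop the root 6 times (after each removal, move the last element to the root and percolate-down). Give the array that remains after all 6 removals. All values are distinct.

[30, 43, 38]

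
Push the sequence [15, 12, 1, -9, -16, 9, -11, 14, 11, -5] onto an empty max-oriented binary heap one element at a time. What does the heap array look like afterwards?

[15, 14, 9, 12, -5, 1, -11, -9, 11, -16]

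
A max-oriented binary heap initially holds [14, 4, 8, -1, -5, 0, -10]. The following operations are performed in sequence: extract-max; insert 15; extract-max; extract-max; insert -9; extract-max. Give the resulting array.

extract-max → returns 14:
  remove root 14; move last element -10 to root → [-10, 4, 8, -1, -5, 0]
  -10 vs larger child 8 at index 2, swap → [8, 4, -10, -1, -5, 0]
  -10 vs only child 0 at index 5, swap → [8, 4, 0, -1, -5, -10]
insert 15:
  append 15 at index 6 → [8, 4, 0, -1, -5, -10, 15]
  15 > parent 0 at index 2, swap → [8, 4, 15, -1, -5, -10, 0]
  15 > parent 8 at index 0, swap → [15, 4, 8, -1, -5, -10, 0]
extract-max → returns 15:
  remove root 15; move last element 0 to root → [0, 4, 8, -1, -5, -10]
  0 vs larger child 8 at index 2, swap → [8, 4, 0, -1, -5, -10]
extract-max → returns 8:
  remove root 8; move last element -10 to root → [-10, 4, 0, -1, -5]
  -10 vs larger child 4 at index 1, swap → [4, -10, 0, -1, -5]
  -10 vs larger child -1 at index 3, swap → [4, -1, 0, -10, -5]
insert -9:
  append -9 at index 5 → [4, -1, 0, -10, -5, -9] (no swap needed)
extract-max → returns 4:
  remove root 4; move last element -9 to root → [-9, -1, 0, -10, -5]
  -9 vs larger child 0 at index 2, swap → [0, -1, -9, -10, -5]

[0, -1, -9, -10, -5]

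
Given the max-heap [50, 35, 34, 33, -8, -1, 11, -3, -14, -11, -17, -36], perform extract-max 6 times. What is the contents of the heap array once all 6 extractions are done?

[-3, -8, -14, -11, -17, -36]

extract-max #1 returns 50:
  remove root 50; move last element -36 to root → [-36, 35, 34, 33, -8, -1, 11, -3, -14, -11, -17]
  -36 vs larger child 35 at index 1, swap → [35, -36, 34, 33, -8, -1, 11, -3, -14, -11, -17]
  -36 vs larger child 33 at index 3, swap → [35, 33, 34, -36, -8, -1, 11, -3, -14, -11, -17]
  -36 vs larger child -3 at index 7, swap → [35, 33, 34, -3, -8, -1, 11, -36, -14, -11, -17]
extract-max #2 returns 35:
  remove root 35; move last element -17 to root → [-17, 33, 34, -3, -8, -1, 11, -36, -14, -11]
  -17 vs larger child 34 at index 2, swap → [34, 33, -17, -3, -8, -1, 11, -36, -14, -11]
  -17 vs larger child 11 at index 6, swap → [34, 33, 11, -3, -8, -1, -17, -36, -14, -11]
extract-max #3 returns 34:
  remove root 34; move last element -11 to root → [-11, 33, 11, -3, -8, -1, -17, -36, -14]
  -11 vs larger child 33 at index 1, swap → [33, -11, 11, -3, -8, -1, -17, -36, -14]
  -11 vs larger child -3 at index 3, swap → [33, -3, 11, -11, -8, -1, -17, -36, -14]
extract-max #4 returns 33:
  remove root 33; move last element -14 to root → [-14, -3, 11, -11, -8, -1, -17, -36]
  -14 vs larger child 11 at index 2, swap → [11, -3, -14, -11, -8, -1, -17, -36]
  -14 vs larger child -1 at index 5, swap → [11, -3, -1, -11, -8, -14, -17, -36]
extract-max #5 returns 11:
  remove root 11; move last element -36 to root → [-36, -3, -1, -11, -8, -14, -17]
  -36 vs larger child -1 at index 2, swap → [-1, -3, -36, -11, -8, -14, -17]
  -36 vs larger child -14 at index 5, swap → [-1, -3, -14, -11, -8, -36, -17]
extract-max #6 returns -1:
  remove root -1; move last element -17 to root → [-17, -3, -14, -11, -8, -36]
  -17 vs larger child -3 at index 1, swap → [-3, -17, -14, -11, -8, -36]
  -17 vs larger child -8 at index 4, swap → [-3, -8, -14, -11, -17, -36]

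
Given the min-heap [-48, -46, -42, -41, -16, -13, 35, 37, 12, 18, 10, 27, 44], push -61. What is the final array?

[-61, -46, -48, -41, -16, -13, -42, 37, 12, 18, 10, 27, 44, 35]

append -61 at index 13 → [-48, -46, -42, -41, -16, -13, 35, 37, 12, 18, 10, 27, 44, -61]
-61 < parent 35 at index 6, swap → [-48, -46, -42, -41, -16, -13, -61, 37, 12, 18, 10, 27, 44, 35]
-61 < parent -42 at index 2, swap → [-48, -46, -61, -41, -16, -13, -42, 37, 12, 18, 10, 27, 44, 35]
-61 < parent -48 at index 0, swap → [-61, -46, -48, -41, -16, -13, -42, 37, 12, 18, 10, 27, 44, 35]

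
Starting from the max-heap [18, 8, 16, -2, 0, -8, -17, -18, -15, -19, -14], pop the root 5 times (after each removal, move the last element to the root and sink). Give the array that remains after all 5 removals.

extract-max #1 returns 18:
  remove root 18; move last element -14 to root → [-14, 8, 16, -2, 0, -8, -17, -18, -15, -19]
  -14 vs larger child 16 at index 2, swap → [16, 8, -14, -2, 0, -8, -17, -18, -15, -19]
  -14 vs larger child -8 at index 5, swap → [16, 8, -8, -2, 0, -14, -17, -18, -15, -19]
extract-max #2 returns 16:
  remove root 16; move last element -19 to root → [-19, 8, -8, -2, 0, -14, -17, -18, -15]
  -19 vs larger child 8 at index 1, swap → [8, -19, -8, -2, 0, -14, -17, -18, -15]
  -19 vs larger child 0 at index 4, swap → [8, 0, -8, -2, -19, -14, -17, -18, -15]
extract-max #3 returns 8:
  remove root 8; move last element -15 to root → [-15, 0, -8, -2, -19, -14, -17, -18]
  -15 vs larger child 0 at index 1, swap → [0, -15, -8, -2, -19, -14, -17, -18]
  -15 vs larger child -2 at index 3, swap → [0, -2, -8, -15, -19, -14, -17, -18]
extract-max #4 returns 0:
  remove root 0; move last element -18 to root → [-18, -2, -8, -15, -19, -14, -17]
  -18 vs larger child -2 at index 1, swap → [-2, -18, -8, -15, -19, -14, -17]
  -18 vs larger child -15 at index 3, swap → [-2, -15, -8, -18, -19, -14, -17]
extract-max #5 returns -2:
  remove root -2; move last element -17 to root → [-17, -15, -8, -18, -19, -14]
  -17 vs larger child -8 at index 2, swap → [-8, -15, -17, -18, -19, -14]
  -17 vs only child -14 at index 5, swap → [-8, -15, -14, -18, -19, -17]

[-8, -15, -14, -18, -19, -17]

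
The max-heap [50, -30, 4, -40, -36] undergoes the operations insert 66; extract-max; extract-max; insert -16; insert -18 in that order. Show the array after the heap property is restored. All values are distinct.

insert 66:
  append 66 at index 5 → [50, -30, 4, -40, -36, 66]
  66 > parent 4 at index 2, swap → [50, -30, 66, -40, -36, 4]
  66 > parent 50 at index 0, swap → [66, -30, 50, -40, -36, 4]
extract-max → returns 66:
  remove root 66; move last element 4 to root → [4, -30, 50, -40, -36]
  4 vs larger child 50 at index 2, swap → [50, -30, 4, -40, -36]
extract-max → returns 50:
  remove root 50; move last element -36 to root → [-36, -30, 4, -40]
  -36 vs larger child 4 at index 2, swap → [4, -30, -36, -40]
insert -16:
  append -16 at index 4 → [4, -30, -36, -40, -16]
  -16 > parent -30 at index 1, swap → [4, -16, -36, -40, -30]
insert -18:
  append -18 at index 5 → [4, -16, -36, -40, -30, -18]
  -18 > parent -36 at index 2, swap → [4, -16, -18, -40, -30, -36]

[4, -16, -18, -40, -30, -36]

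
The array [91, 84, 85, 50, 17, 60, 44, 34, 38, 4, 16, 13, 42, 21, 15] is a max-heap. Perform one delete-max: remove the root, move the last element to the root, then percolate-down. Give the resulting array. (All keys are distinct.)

remove root 91; move last element 15 to root → [15, 84, 85, 50, 17, 60, 44, 34, 38, 4, 16, 13, 42, 21]
15 vs larger child 85 at index 2, swap → [85, 84, 15, 50, 17, 60, 44, 34, 38, 4, 16, 13, 42, 21]
15 vs larger child 60 at index 5, swap → [85, 84, 60, 50, 17, 15, 44, 34, 38, 4, 16, 13, 42, 21]
15 vs larger child 42 at index 12, swap → [85, 84, 60, 50, 17, 42, 44, 34, 38, 4, 16, 13, 15, 21]

[85, 84, 60, 50, 17, 42, 44, 34, 38, 4, 16, 13, 15, 21]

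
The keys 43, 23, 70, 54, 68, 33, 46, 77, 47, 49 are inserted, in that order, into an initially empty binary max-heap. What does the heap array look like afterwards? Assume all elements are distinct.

[77, 70, 46, 68, 54, 33, 43, 23, 47, 49]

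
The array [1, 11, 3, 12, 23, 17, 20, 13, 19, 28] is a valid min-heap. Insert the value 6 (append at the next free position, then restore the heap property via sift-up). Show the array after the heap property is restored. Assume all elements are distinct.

[1, 6, 3, 12, 11, 17, 20, 13, 19, 28, 23]

append 6 at index 10 → [1, 11, 3, 12, 23, 17, 20, 13, 19, 28, 6]
6 < parent 23 at index 4, swap → [1, 11, 3, 12, 6, 17, 20, 13, 19, 28, 23]
6 < parent 11 at index 1, swap → [1, 6, 3, 12, 11, 17, 20, 13, 19, 28, 23]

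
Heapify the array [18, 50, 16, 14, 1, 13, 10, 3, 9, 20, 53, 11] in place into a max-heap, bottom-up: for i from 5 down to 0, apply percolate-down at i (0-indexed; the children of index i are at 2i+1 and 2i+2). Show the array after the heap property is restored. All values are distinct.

sift down from index 5: already satisfies heap property
sift down from index 4:
  1 vs larger child 53 at index 10, swap → [18, 50, 16, 14, 53, 13, 10, 3, 9, 20, 1, 11]
sift down from index 3: already satisfies heap property
sift down from index 2: already satisfies heap property
sift down from index 1:
  50 vs larger child 53 at index 4, swap → [18, 53, 16, 14, 50, 13, 10, 3, 9, 20, 1, 11]
sift down from index 0:
  18 vs larger child 53 at index 1, swap → [53, 18, 16, 14, 50, 13, 10, 3, 9, 20, 1, 11]
  18 vs larger child 50 at index 4, swap → [53, 50, 16, 14, 18, 13, 10, 3, 9, 20, 1, 11]
  18 vs larger child 20 at index 9, swap → [53, 50, 16, 14, 20, 13, 10, 3, 9, 18, 1, 11]

[53, 50, 16, 14, 20, 13, 10, 3, 9, 18, 1, 11]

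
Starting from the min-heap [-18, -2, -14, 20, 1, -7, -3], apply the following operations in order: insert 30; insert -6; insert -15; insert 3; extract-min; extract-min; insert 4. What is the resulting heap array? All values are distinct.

[-14, -6, -7, -2, 1, 3, -3, 30, 20, 4]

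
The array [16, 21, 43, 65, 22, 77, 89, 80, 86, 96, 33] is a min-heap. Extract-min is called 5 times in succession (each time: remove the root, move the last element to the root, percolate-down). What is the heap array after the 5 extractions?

[65, 80, 77, 89, 96, 86]

extract-min #1 returns 16:
  remove root 16; move last element 33 to root → [33, 21, 43, 65, 22, 77, 89, 80, 86, 96]
  33 vs smaller child 21 at index 1, swap → [21, 33, 43, 65, 22, 77, 89, 80, 86, 96]
  33 vs smaller child 22 at index 4, swap → [21, 22, 43, 65, 33, 77, 89, 80, 86, 96]
extract-min #2 returns 21:
  remove root 21; move last element 96 to root → [96, 22, 43, 65, 33, 77, 89, 80, 86]
  96 vs smaller child 22 at index 1, swap → [22, 96, 43, 65, 33, 77, 89, 80, 86]
  96 vs smaller child 33 at index 4, swap → [22, 33, 43, 65, 96, 77, 89, 80, 86]
extract-min #3 returns 22:
  remove root 22; move last element 86 to root → [86, 33, 43, 65, 96, 77, 89, 80]
  86 vs smaller child 33 at index 1, swap → [33, 86, 43, 65, 96, 77, 89, 80]
  86 vs smaller child 65 at index 3, swap → [33, 65, 43, 86, 96, 77, 89, 80]
  86 vs only child 80 at index 7, swap → [33, 65, 43, 80, 96, 77, 89, 86]
extract-min #4 returns 33:
  remove root 33; move last element 86 to root → [86, 65, 43, 80, 96, 77, 89]
  86 vs smaller child 43 at index 2, swap → [43, 65, 86, 80, 96, 77, 89]
  86 vs smaller child 77 at index 5, swap → [43, 65, 77, 80, 96, 86, 89]
extract-min #5 returns 43:
  remove root 43; move last element 89 to root → [89, 65, 77, 80, 96, 86]
  89 vs smaller child 65 at index 1, swap → [65, 89, 77, 80, 96, 86]
  89 vs smaller child 80 at index 3, swap → [65, 80, 77, 89, 96, 86]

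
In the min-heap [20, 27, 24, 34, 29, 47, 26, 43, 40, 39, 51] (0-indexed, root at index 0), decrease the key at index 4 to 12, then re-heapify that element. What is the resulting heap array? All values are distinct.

[12, 20, 24, 34, 27, 47, 26, 43, 40, 39, 51]

set index 4 from 29 to 12 → [20, 27, 24, 34, 12, 47, 26, 43, 40, 39, 51]
12 < parent 27 at index 1, swap → [20, 12, 24, 34, 27, 47, 26, 43, 40, 39, 51]
12 < parent 20 at index 0, swap → [12, 20, 24, 34, 27, 47, 26, 43, 40, 39, 51]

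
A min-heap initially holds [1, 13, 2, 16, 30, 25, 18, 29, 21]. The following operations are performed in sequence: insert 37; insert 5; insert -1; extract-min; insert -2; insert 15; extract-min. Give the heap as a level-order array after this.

[1, 5, 2, 16, 13, 15, 18, 29, 21, 37, 30, 25]

insert 37:
  append 37 at index 9 → [1, 13, 2, 16, 30, 25, 18, 29, 21, 37] (no swap needed)
insert 5:
  append 5 at index 10 → [1, 13, 2, 16, 30, 25, 18, 29, 21, 37, 5]
  5 < parent 30 at index 4, swap → [1, 13, 2, 16, 5, 25, 18, 29, 21, 37, 30]
  5 < parent 13 at index 1, swap → [1, 5, 2, 16, 13, 25, 18, 29, 21, 37, 30]
insert -1:
  append -1 at index 11 → [1, 5, 2, 16, 13, 25, 18, 29, 21, 37, 30, -1]
  -1 < parent 25 at index 5, swap → [1, 5, 2, 16, 13, -1, 18, 29, 21, 37, 30, 25]
  -1 < parent 2 at index 2, swap → [1, 5, -1, 16, 13, 2, 18, 29, 21, 37, 30, 25]
  -1 < parent 1 at index 0, swap → [-1, 5, 1, 16, 13, 2, 18, 29, 21, 37, 30, 25]
extract-min → returns -1:
  remove root -1; move last element 25 to root → [25, 5, 1, 16, 13, 2, 18, 29, 21, 37, 30]
  25 vs smaller child 1 at index 2, swap → [1, 5, 25, 16, 13, 2, 18, 29, 21, 37, 30]
  25 vs smaller child 2 at index 5, swap → [1, 5, 2, 16, 13, 25, 18, 29, 21, 37, 30]
insert -2:
  append -2 at index 11 → [1, 5, 2, 16, 13, 25, 18, 29, 21, 37, 30, -2]
  -2 < parent 25 at index 5, swap → [1, 5, 2, 16, 13, -2, 18, 29, 21, 37, 30, 25]
  -2 < parent 2 at index 2, swap → [1, 5, -2, 16, 13, 2, 18, 29, 21, 37, 30, 25]
  -2 < parent 1 at index 0, swap → [-2, 5, 1, 16, 13, 2, 18, 29, 21, 37, 30, 25]
insert 15:
  append 15 at index 12 → [-2, 5, 1, 16, 13, 2, 18, 29, 21, 37, 30, 25, 15] (no swap needed)
extract-min → returns -2:
  remove root -2; move last element 15 to root → [15, 5, 1, 16, 13, 2, 18, 29, 21, 37, 30, 25]
  15 vs smaller child 1 at index 2, swap → [1, 5, 15, 16, 13, 2, 18, 29, 21, 37, 30, 25]
  15 vs smaller child 2 at index 5, swap → [1, 5, 2, 16, 13, 15, 18, 29, 21, 37, 30, 25]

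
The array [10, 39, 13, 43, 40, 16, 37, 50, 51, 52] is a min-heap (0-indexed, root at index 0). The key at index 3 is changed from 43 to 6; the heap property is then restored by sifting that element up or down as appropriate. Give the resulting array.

[6, 10, 13, 39, 40, 16, 37, 50, 51, 52]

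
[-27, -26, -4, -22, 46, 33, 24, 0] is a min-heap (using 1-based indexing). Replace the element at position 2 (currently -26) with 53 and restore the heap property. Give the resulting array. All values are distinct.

set index 2 from -26 to 53 → [-27, 53, -4, -22, 46, 33, 24, 0]
53 vs smaller child -22 at index 4, swap → [-27, -22, -4, 53, 46, 33, 24, 0]
53 vs only child 0 at index 8, swap → [-27, -22, -4, 0, 46, 33, 24, 53]

[-27, -22, -4, 0, 46, 33, 24, 53]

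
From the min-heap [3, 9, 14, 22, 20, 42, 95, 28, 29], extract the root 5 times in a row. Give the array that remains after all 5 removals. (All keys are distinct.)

extract-min #1 returns 3:
  remove root 3; move last element 29 to root → [29, 9, 14, 22, 20, 42, 95, 28]
  29 vs smaller child 9 at index 1, swap → [9, 29, 14, 22, 20, 42, 95, 28]
  29 vs smaller child 20 at index 4, swap → [9, 20, 14, 22, 29, 42, 95, 28]
extract-min #2 returns 9:
  remove root 9; move last element 28 to root → [28, 20, 14, 22, 29, 42, 95]
  28 vs smaller child 14 at index 2, swap → [14, 20, 28, 22, 29, 42, 95]
extract-min #3 returns 14:
  remove root 14; move last element 95 to root → [95, 20, 28, 22, 29, 42]
  95 vs smaller child 20 at index 1, swap → [20, 95, 28, 22, 29, 42]
  95 vs smaller child 22 at index 3, swap → [20, 22, 28, 95, 29, 42]
extract-min #4 returns 20:
  remove root 20; move last element 42 to root → [42, 22, 28, 95, 29]
  42 vs smaller child 22 at index 1, swap → [22, 42, 28, 95, 29]
  42 vs smaller child 29 at index 4, swap → [22, 29, 28, 95, 42]
extract-min #5 returns 22:
  remove root 22; move last element 42 to root → [42, 29, 28, 95]
  42 vs smaller child 28 at index 2, swap → [28, 29, 42, 95]

[28, 29, 42, 95]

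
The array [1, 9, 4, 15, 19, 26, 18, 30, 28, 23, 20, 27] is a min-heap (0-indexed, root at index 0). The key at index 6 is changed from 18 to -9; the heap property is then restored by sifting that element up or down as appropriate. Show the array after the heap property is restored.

[-9, 9, 1, 15, 19, 26, 4, 30, 28, 23, 20, 27]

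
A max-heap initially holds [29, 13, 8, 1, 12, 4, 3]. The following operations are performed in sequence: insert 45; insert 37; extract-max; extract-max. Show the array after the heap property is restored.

insert 45:
  append 45 at index 7 → [29, 13, 8, 1, 12, 4, 3, 45]
  45 > parent 1 at index 3, swap → [29, 13, 8, 45, 12, 4, 3, 1]
  45 > parent 13 at index 1, swap → [29, 45, 8, 13, 12, 4, 3, 1]
  45 > parent 29 at index 0, swap → [45, 29, 8, 13, 12, 4, 3, 1]
insert 37:
  append 37 at index 8 → [45, 29, 8, 13, 12, 4, 3, 1, 37]
  37 > parent 13 at index 3, swap → [45, 29, 8, 37, 12, 4, 3, 1, 13]
  37 > parent 29 at index 1, swap → [45, 37, 8, 29, 12, 4, 3, 1, 13]
extract-max → returns 45:
  remove root 45; move last element 13 to root → [13, 37, 8, 29, 12, 4, 3, 1]
  13 vs larger child 37 at index 1, swap → [37, 13, 8, 29, 12, 4, 3, 1]
  13 vs larger child 29 at index 3, swap → [37, 29, 8, 13, 12, 4, 3, 1]
extract-max → returns 37:
  remove root 37; move last element 1 to root → [1, 29, 8, 13, 12, 4, 3]
  1 vs larger child 29 at index 1, swap → [29, 1, 8, 13, 12, 4, 3]
  1 vs larger child 13 at index 3, swap → [29, 13, 8, 1, 12, 4, 3]

[29, 13, 8, 1, 12, 4, 3]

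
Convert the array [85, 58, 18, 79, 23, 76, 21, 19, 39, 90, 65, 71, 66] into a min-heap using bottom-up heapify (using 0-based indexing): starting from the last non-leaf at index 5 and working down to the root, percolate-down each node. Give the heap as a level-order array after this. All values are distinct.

[18, 19, 21, 39, 23, 66, 85, 79, 58, 90, 65, 71, 76]

sift down from index 5:
  76 vs smaller child 66 at index 12, swap → [85, 58, 18, 79, 23, 66, 21, 19, 39, 90, 65, 71, 76]
sift down from index 4: already satisfies heap property
sift down from index 3:
  79 vs smaller child 19 at index 7, swap → [85, 58, 18, 19, 23, 66, 21, 79, 39, 90, 65, 71, 76]
sift down from index 2: already satisfies heap property
sift down from index 1:
  58 vs smaller child 19 at index 3, swap → [85, 19, 18, 58, 23, 66, 21, 79, 39, 90, 65, 71, 76]
  58 vs smaller child 39 at index 8, swap → [85, 19, 18, 39, 23, 66, 21, 79, 58, 90, 65, 71, 76]
sift down from index 0:
  85 vs smaller child 18 at index 2, swap → [18, 19, 85, 39, 23, 66, 21, 79, 58, 90, 65, 71, 76]
  85 vs smaller child 21 at index 6, swap → [18, 19, 21, 39, 23, 66, 85, 79, 58, 90, 65, 71, 76]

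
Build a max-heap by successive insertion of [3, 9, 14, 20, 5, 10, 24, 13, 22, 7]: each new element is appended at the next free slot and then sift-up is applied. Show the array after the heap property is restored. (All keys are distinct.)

[24, 22, 20, 14, 7, 9, 10, 3, 13, 5]

Insert 3:
  append 3 at index 0 → [3] (no swap needed)
Insert 9:
  append 9 at index 1 → [3, 9]
  9 > parent 3 at index 0, swap → [9, 3]
Insert 14:
  append 14 at index 2 → [9, 3, 14]
  14 > parent 9 at index 0, swap → [14, 3, 9]
Insert 20:
  append 20 at index 3 → [14, 3, 9, 20]
  20 > parent 3 at index 1, swap → [14, 20, 9, 3]
  20 > parent 14 at index 0, swap → [20, 14, 9, 3]
Insert 5:
  append 5 at index 4 → [20, 14, 9, 3, 5] (no swap needed)
Insert 10:
  append 10 at index 5 → [20, 14, 9, 3, 5, 10]
  10 > parent 9 at index 2, swap → [20, 14, 10, 3, 5, 9]
Insert 24:
  append 24 at index 6 → [20, 14, 10, 3, 5, 9, 24]
  24 > parent 10 at index 2, swap → [20, 14, 24, 3, 5, 9, 10]
  24 > parent 20 at index 0, swap → [24, 14, 20, 3, 5, 9, 10]
Insert 13:
  append 13 at index 7 → [24, 14, 20, 3, 5, 9, 10, 13]
  13 > parent 3 at index 3, swap → [24, 14, 20, 13, 5, 9, 10, 3]
Insert 22:
  append 22 at index 8 → [24, 14, 20, 13, 5, 9, 10, 3, 22]
  22 > parent 13 at index 3, swap → [24, 14, 20, 22, 5, 9, 10, 3, 13]
  22 > parent 14 at index 1, swap → [24, 22, 20, 14, 5, 9, 10, 3, 13]
Insert 7:
  append 7 at index 9 → [24, 22, 20, 14, 5, 9, 10, 3, 13, 7]
  7 > parent 5 at index 4, swap → [24, 22, 20, 14, 7, 9, 10, 3, 13, 5]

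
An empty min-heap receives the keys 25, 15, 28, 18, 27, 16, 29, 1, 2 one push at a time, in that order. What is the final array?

Insert 25:
  append 25 at index 0 → [25] (no swap needed)
Insert 15:
  append 15 at index 1 → [25, 15]
  15 < parent 25 at index 0, swap → [15, 25]
Insert 28:
  append 28 at index 2 → [15, 25, 28] (no swap needed)
Insert 18:
  append 18 at index 3 → [15, 25, 28, 18]
  18 < parent 25 at index 1, swap → [15, 18, 28, 25]
Insert 27:
  append 27 at index 4 → [15, 18, 28, 25, 27] (no swap needed)
Insert 16:
  append 16 at index 5 → [15, 18, 28, 25, 27, 16]
  16 < parent 28 at index 2, swap → [15, 18, 16, 25, 27, 28]
Insert 29:
  append 29 at index 6 → [15, 18, 16, 25, 27, 28, 29] (no swap needed)
Insert 1:
  append 1 at index 7 → [15, 18, 16, 25, 27, 28, 29, 1]
  1 < parent 25 at index 3, swap → [15, 18, 16, 1, 27, 28, 29, 25]
  1 < parent 18 at index 1, swap → [15, 1, 16, 18, 27, 28, 29, 25]
  1 < parent 15 at index 0, swap → [1, 15, 16, 18, 27, 28, 29, 25]
Insert 2:
  append 2 at index 8 → [1, 15, 16, 18, 27, 28, 29, 25, 2]
  2 < parent 18 at index 3, swap → [1, 15, 16, 2, 27, 28, 29, 25, 18]
  2 < parent 15 at index 1, swap → [1, 2, 16, 15, 27, 28, 29, 25, 18]

[1, 2, 16, 15, 27, 28, 29, 25, 18]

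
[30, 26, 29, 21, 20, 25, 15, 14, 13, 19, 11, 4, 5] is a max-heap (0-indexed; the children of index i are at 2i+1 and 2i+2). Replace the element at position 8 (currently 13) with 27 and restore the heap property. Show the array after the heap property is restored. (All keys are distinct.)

[30, 27, 29, 26, 20, 25, 15, 14, 21, 19, 11, 4, 5]

set index 8 from 13 to 27 → [30, 26, 29, 21, 20, 25, 15, 14, 27, 19, 11, 4, 5]
27 > parent 21 at index 3, swap → [30, 26, 29, 27, 20, 25, 15, 14, 21, 19, 11, 4, 5]
27 > parent 26 at index 1, swap → [30, 27, 29, 26, 20, 25, 15, 14, 21, 19, 11, 4, 5]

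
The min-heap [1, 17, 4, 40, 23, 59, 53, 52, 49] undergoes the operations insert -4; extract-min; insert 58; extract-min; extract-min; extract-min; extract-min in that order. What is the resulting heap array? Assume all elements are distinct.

insert -4:
  append -4 at index 9 → [1, 17, 4, 40, 23, 59, 53, 52, 49, -4]
  -4 < parent 23 at index 4, swap → [1, 17, 4, 40, -4, 59, 53, 52, 49, 23]
  -4 < parent 17 at index 1, swap → [1, -4, 4, 40, 17, 59, 53, 52, 49, 23]
  -4 < parent 1 at index 0, swap → [-4, 1, 4, 40, 17, 59, 53, 52, 49, 23]
extract-min → returns -4:
  remove root -4; move last element 23 to root → [23, 1, 4, 40, 17, 59, 53, 52, 49]
  23 vs smaller child 1 at index 1, swap → [1, 23, 4, 40, 17, 59, 53, 52, 49]
  23 vs smaller child 17 at index 4, swap → [1, 17, 4, 40, 23, 59, 53, 52, 49]
insert 58:
  append 58 at index 9 → [1, 17, 4, 40, 23, 59, 53, 52, 49, 58] (no swap needed)
extract-min → returns 1:
  remove root 1; move last element 58 to root → [58, 17, 4, 40, 23, 59, 53, 52, 49]
  58 vs smaller child 4 at index 2, swap → [4, 17, 58, 40, 23, 59, 53, 52, 49]
  58 vs smaller child 53 at index 6, swap → [4, 17, 53, 40, 23, 59, 58, 52, 49]
extract-min → returns 4:
  remove root 4; move last element 49 to root → [49, 17, 53, 40, 23, 59, 58, 52]
  49 vs smaller child 17 at index 1, swap → [17, 49, 53, 40, 23, 59, 58, 52]
  49 vs smaller child 23 at index 4, swap → [17, 23, 53, 40, 49, 59, 58, 52]
extract-min → returns 17:
  remove root 17; move last element 52 to root → [52, 23, 53, 40, 49, 59, 58]
  52 vs smaller child 23 at index 1, swap → [23, 52, 53, 40, 49, 59, 58]
  52 vs smaller child 40 at index 3, swap → [23, 40, 53, 52, 49, 59, 58]
extract-min → returns 23:
  remove root 23; move last element 58 to root → [58, 40, 53, 52, 49, 59]
  58 vs smaller child 40 at index 1, swap → [40, 58, 53, 52, 49, 59]
  58 vs smaller child 49 at index 4, swap → [40, 49, 53, 52, 58, 59]

[40, 49, 53, 52, 58, 59]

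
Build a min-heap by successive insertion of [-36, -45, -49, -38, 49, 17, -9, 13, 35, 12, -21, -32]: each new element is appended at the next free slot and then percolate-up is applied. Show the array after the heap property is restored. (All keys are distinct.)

Insert -36:
  append -36 at index 0 → [-36] (no swap needed)
Insert -45:
  append -45 at index 1 → [-36, -45]
  -45 < parent -36 at index 0, swap → [-45, -36]
Insert -49:
  append -49 at index 2 → [-45, -36, -49]
  -49 < parent -45 at index 0, swap → [-49, -36, -45]
Insert -38:
  append -38 at index 3 → [-49, -36, -45, -38]
  -38 < parent -36 at index 1, swap → [-49, -38, -45, -36]
Insert 49:
  append 49 at index 4 → [-49, -38, -45, -36, 49] (no swap needed)
Insert 17:
  append 17 at index 5 → [-49, -38, -45, -36, 49, 17] (no swap needed)
Insert -9:
  append -9 at index 6 → [-49, -38, -45, -36, 49, 17, -9] (no swap needed)
Insert 13:
  append 13 at index 7 → [-49, -38, -45, -36, 49, 17, -9, 13] (no swap needed)
Insert 35:
  append 35 at index 8 → [-49, -38, -45, -36, 49, 17, -9, 13, 35] (no swap needed)
Insert 12:
  append 12 at index 9 → [-49, -38, -45, -36, 49, 17, -9, 13, 35, 12]
  12 < parent 49 at index 4, swap → [-49, -38, -45, -36, 12, 17, -9, 13, 35, 49]
Insert -21:
  append -21 at index 10 → [-49, -38, -45, -36, 12, 17, -9, 13, 35, 49, -21]
  -21 < parent 12 at index 4, swap → [-49, -38, -45, -36, -21, 17, -9, 13, 35, 49, 12]
Insert -32:
  append -32 at index 11 → [-49, -38, -45, -36, -21, 17, -9, 13, 35, 49, 12, -32]
  -32 < parent 17 at index 5, swap → [-49, -38, -45, -36, -21, -32, -9, 13, 35, 49, 12, 17]

[-49, -38, -45, -36, -21, -32, -9, 13, 35, 49, 12, 17]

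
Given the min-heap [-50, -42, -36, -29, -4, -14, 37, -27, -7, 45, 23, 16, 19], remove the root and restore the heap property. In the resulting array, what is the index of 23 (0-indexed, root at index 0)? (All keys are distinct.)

remove root -50; move last element 19 to root → [19, -42, -36, -29, -4, -14, 37, -27, -7, 45, 23, 16]
19 vs smaller child -42 at index 1, swap → [-42, 19, -36, -29, -4, -14, 37, -27, -7, 45, 23, 16]
19 vs smaller child -29 at index 3, swap → [-42, -29, -36, 19, -4, -14, 37, -27, -7, 45, 23, 16]
19 vs smaller child -27 at index 7, swap → [-42, -29, -36, -27, -4, -14, 37, 19, -7, 45, 23, 16]
resulting array: [-42, -29, -36, -27, -4, -14, 37, 19, -7, 45, 23, 16]

10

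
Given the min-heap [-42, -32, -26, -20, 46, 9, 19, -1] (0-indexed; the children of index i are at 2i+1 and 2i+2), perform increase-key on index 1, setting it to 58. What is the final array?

[-42, -20, -26, -1, 46, 9, 19, 58]

set index 1 from -32 to 58 → [-42, 58, -26, -20, 46, 9, 19, -1]
58 vs smaller child -20 at index 3, swap → [-42, -20, -26, 58, 46, 9, 19, -1]
58 vs only child -1 at index 7, swap → [-42, -20, -26, -1, 46, 9, 19, 58]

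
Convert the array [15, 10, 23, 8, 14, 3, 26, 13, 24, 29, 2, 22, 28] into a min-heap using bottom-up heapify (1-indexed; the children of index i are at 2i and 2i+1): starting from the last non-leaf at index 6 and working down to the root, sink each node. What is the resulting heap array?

sift down from index 6: already satisfies heap property
sift down from index 5:
  14 vs smaller child 2 at index 11, swap → [15, 10, 23, 8, 2, 3, 26, 13, 24, 29, 14, 22, 28]
sift down from index 4: already satisfies heap property
sift down from index 3:
  23 vs smaller child 3 at index 6, swap → [15, 10, 3, 8, 2, 23, 26, 13, 24, 29, 14, 22, 28]
  23 vs smaller child 22 at index 12, swap → [15, 10, 3, 8, 2, 22, 26, 13, 24, 29, 14, 23, 28]
sift down from index 2:
  10 vs smaller child 2 at index 5, swap → [15, 2, 3, 8, 10, 22, 26, 13, 24, 29, 14, 23, 28]
sift down from index 1:
  15 vs smaller child 2 at index 2, swap → [2, 15, 3, 8, 10, 22, 26, 13, 24, 29, 14, 23, 28]
  15 vs smaller child 8 at index 4, swap → [2, 8, 3, 15, 10, 22, 26, 13, 24, 29, 14, 23, 28]
  15 vs smaller child 13 at index 8, swap → [2, 8, 3, 13, 10, 22, 26, 15, 24, 29, 14, 23, 28]

[2, 8, 3, 13, 10, 22, 26, 15, 24, 29, 14, 23, 28]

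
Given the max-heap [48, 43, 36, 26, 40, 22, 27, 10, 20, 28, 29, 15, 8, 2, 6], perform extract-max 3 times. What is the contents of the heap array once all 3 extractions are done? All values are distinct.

[36, 29, 27, 26, 28, 22, 8, 10, 20, 2, 6, 15]

extract-max #1 returns 48:
  remove root 48; move last element 6 to root → [6, 43, 36, 26, 40, 22, 27, 10, 20, 28, 29, 15, 8, 2]
  6 vs larger child 43 at index 1, swap → [43, 6, 36, 26, 40, 22, 27, 10, 20, 28, 29, 15, 8, 2]
  6 vs larger child 40 at index 4, swap → [43, 40, 36, 26, 6, 22, 27, 10, 20, 28, 29, 15, 8, 2]
  6 vs larger child 29 at index 10, swap → [43, 40, 36, 26, 29, 22, 27, 10, 20, 28, 6, 15, 8, 2]
extract-max #2 returns 43:
  remove root 43; move last element 2 to root → [2, 40, 36, 26, 29, 22, 27, 10, 20, 28, 6, 15, 8]
  2 vs larger child 40 at index 1, swap → [40, 2, 36, 26, 29, 22, 27, 10, 20, 28, 6, 15, 8]
  2 vs larger child 29 at index 4, swap → [40, 29, 36, 26, 2, 22, 27, 10, 20, 28, 6, 15, 8]
  2 vs larger child 28 at index 9, swap → [40, 29, 36, 26, 28, 22, 27, 10, 20, 2, 6, 15, 8]
extract-max #3 returns 40:
  remove root 40; move last element 8 to root → [8, 29, 36, 26, 28, 22, 27, 10, 20, 2, 6, 15]
  8 vs larger child 36 at index 2, swap → [36, 29, 8, 26, 28, 22, 27, 10, 20, 2, 6, 15]
  8 vs larger child 27 at index 6, swap → [36, 29, 27, 26, 28, 22, 8, 10, 20, 2, 6, 15]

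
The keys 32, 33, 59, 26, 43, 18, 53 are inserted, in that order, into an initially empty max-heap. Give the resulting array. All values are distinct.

Insert 32:
  append 32 at index 0 → [32] (no swap needed)
Insert 33:
  append 33 at index 1 → [32, 33]
  33 > parent 32 at index 0, swap → [33, 32]
Insert 59:
  append 59 at index 2 → [33, 32, 59]
  59 > parent 33 at index 0, swap → [59, 32, 33]
Insert 26:
  append 26 at index 3 → [59, 32, 33, 26] (no swap needed)
Insert 43:
  append 43 at index 4 → [59, 32, 33, 26, 43]
  43 > parent 32 at index 1, swap → [59, 43, 33, 26, 32]
Insert 18:
  append 18 at index 5 → [59, 43, 33, 26, 32, 18] (no swap needed)
Insert 53:
  append 53 at index 6 → [59, 43, 33, 26, 32, 18, 53]
  53 > parent 33 at index 2, swap → [59, 43, 53, 26, 32, 18, 33]

[59, 43, 53, 26, 32, 18, 33]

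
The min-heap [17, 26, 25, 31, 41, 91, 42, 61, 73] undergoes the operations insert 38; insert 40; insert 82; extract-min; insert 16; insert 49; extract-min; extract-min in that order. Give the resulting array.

[26, 31, 42, 61, 38, 49, 91, 82, 73, 41, 40]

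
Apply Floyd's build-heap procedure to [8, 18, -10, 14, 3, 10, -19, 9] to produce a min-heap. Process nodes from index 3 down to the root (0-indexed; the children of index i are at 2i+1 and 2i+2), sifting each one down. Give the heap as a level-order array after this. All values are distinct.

[-19, 3, -10, 9, 18, 10, 8, 14]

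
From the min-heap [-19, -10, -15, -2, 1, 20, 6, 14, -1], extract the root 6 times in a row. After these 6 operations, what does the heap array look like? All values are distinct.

extract-min #1 returns -19:
  remove root -19; move last element -1 to root → [-1, -10, -15, -2, 1, 20, 6, 14]
  -1 vs smaller child -15 at index 2, swap → [-15, -10, -1, -2, 1, 20, 6, 14]
extract-min #2 returns -15:
  remove root -15; move last element 14 to root → [14, -10, -1, -2, 1, 20, 6]
  14 vs smaller child -10 at index 1, swap → [-10, 14, -1, -2, 1, 20, 6]
  14 vs smaller child -2 at index 3, swap → [-10, -2, -1, 14, 1, 20, 6]
extract-min #3 returns -10:
  remove root -10; move last element 6 to root → [6, -2, -1, 14, 1, 20]
  6 vs smaller child -2 at index 1, swap → [-2, 6, -1, 14, 1, 20]
  6 vs smaller child 1 at index 4, swap → [-2, 1, -1, 14, 6, 20]
extract-min #4 returns -2:
  remove root -2; move last element 20 to root → [20, 1, -1, 14, 6]
  20 vs smaller child -1 at index 2, swap → [-1, 1, 20, 14, 6]
extract-min #5 returns -1:
  remove root -1; move last element 6 to root → [6, 1, 20, 14]
  6 vs smaller child 1 at index 1, swap → [1, 6, 20, 14]
extract-min #6 returns 1:
  remove root 1; move last element 14 to root → [14, 6, 20]
  14 vs smaller child 6 at index 1, swap → [6, 14, 20]

[6, 14, 20]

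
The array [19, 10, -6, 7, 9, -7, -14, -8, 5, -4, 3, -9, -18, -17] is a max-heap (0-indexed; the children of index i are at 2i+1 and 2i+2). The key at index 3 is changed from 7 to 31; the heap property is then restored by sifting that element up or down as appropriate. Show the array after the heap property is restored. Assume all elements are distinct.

[31, 19, -6, 10, 9, -7, -14, -8, 5, -4, 3, -9, -18, -17]

set index 3 from 7 to 31 → [19, 10, -6, 31, 9, -7, -14, -8, 5, -4, 3, -9, -18, -17]
31 > parent 10 at index 1, swap → [19, 31, -6, 10, 9, -7, -14, -8, 5, -4, 3, -9, -18, -17]
31 > parent 19 at index 0, swap → [31, 19, -6, 10, 9, -7, -14, -8, 5, -4, 3, -9, -18, -17]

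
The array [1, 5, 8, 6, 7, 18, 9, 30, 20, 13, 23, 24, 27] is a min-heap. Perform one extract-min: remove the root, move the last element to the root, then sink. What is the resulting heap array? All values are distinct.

[5, 6, 8, 20, 7, 18, 9, 30, 27, 13, 23, 24]

remove root 1; move last element 27 to root → [27, 5, 8, 6, 7, 18, 9, 30, 20, 13, 23, 24]
27 vs smaller child 5 at index 1, swap → [5, 27, 8, 6, 7, 18, 9, 30, 20, 13, 23, 24]
27 vs smaller child 6 at index 3, swap → [5, 6, 8, 27, 7, 18, 9, 30, 20, 13, 23, 24]
27 vs smaller child 20 at index 8, swap → [5, 6, 8, 20, 7, 18, 9, 30, 27, 13, 23, 24]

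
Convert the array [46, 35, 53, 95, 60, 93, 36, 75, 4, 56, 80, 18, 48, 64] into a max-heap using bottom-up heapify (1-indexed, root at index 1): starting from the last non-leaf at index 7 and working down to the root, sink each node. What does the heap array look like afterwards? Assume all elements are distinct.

sift down from index 7:
  36 vs only child 64 at index 14, swap → [46, 35, 53, 95, 60, 93, 64, 75, 4, 56, 80, 18, 48, 36]
sift down from index 6: already satisfies heap property
sift down from index 5:
  60 vs larger child 80 at index 11, swap → [46, 35, 53, 95, 80, 93, 64, 75, 4, 56, 60, 18, 48, 36]
sift down from index 4: already satisfies heap property
sift down from index 3:
  53 vs larger child 93 at index 6, swap → [46, 35, 93, 95, 80, 53, 64, 75, 4, 56, 60, 18, 48, 36]
sift down from index 2:
  35 vs larger child 95 at index 4, swap → [46, 95, 93, 35, 80, 53, 64, 75, 4, 56, 60, 18, 48, 36]
  35 vs larger child 75 at index 8, swap → [46, 95, 93, 75, 80, 53, 64, 35, 4, 56, 60, 18, 48, 36]
sift down from index 1:
  46 vs larger child 95 at index 2, swap → [95, 46, 93, 75, 80, 53, 64, 35, 4, 56, 60, 18, 48, 36]
  46 vs larger child 80 at index 5, swap → [95, 80, 93, 75, 46, 53, 64, 35, 4, 56, 60, 18, 48, 36]
  46 vs larger child 60 at index 11, swap → [95, 80, 93, 75, 60, 53, 64, 35, 4, 56, 46, 18, 48, 36]

[95, 80, 93, 75, 60, 53, 64, 35, 4, 56, 46, 18, 48, 36]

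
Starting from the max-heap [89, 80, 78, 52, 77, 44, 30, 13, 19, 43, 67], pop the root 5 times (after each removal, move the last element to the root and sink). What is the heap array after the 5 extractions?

extract-max #1 returns 89:
  remove root 89; move last element 67 to root → [67, 80, 78, 52, 77, 44, 30, 13, 19, 43]
  67 vs larger child 80 at index 1, swap → [80, 67, 78, 52, 77, 44, 30, 13, 19, 43]
  67 vs larger child 77 at index 4, swap → [80, 77, 78, 52, 67, 44, 30, 13, 19, 43]
extract-max #2 returns 80:
  remove root 80; move last element 43 to root → [43, 77, 78, 52, 67, 44, 30, 13, 19]
  43 vs larger child 78 at index 2, swap → [78, 77, 43, 52, 67, 44, 30, 13, 19]
  43 vs larger child 44 at index 5, swap → [78, 77, 44, 52, 67, 43, 30, 13, 19]
extract-max #3 returns 78:
  remove root 78; move last element 19 to root → [19, 77, 44, 52, 67, 43, 30, 13]
  19 vs larger child 77 at index 1, swap → [77, 19, 44, 52, 67, 43, 30, 13]
  19 vs larger child 67 at index 4, swap → [77, 67, 44, 52, 19, 43, 30, 13]
extract-max #4 returns 77:
  remove root 77; move last element 13 to root → [13, 67, 44, 52, 19, 43, 30]
  13 vs larger child 67 at index 1, swap → [67, 13, 44, 52, 19, 43, 30]
  13 vs larger child 52 at index 3, swap → [67, 52, 44, 13, 19, 43, 30]
extract-max #5 returns 67:
  remove root 67; move last element 30 to root → [30, 52, 44, 13, 19, 43]
  30 vs larger child 52 at index 1, swap → [52, 30, 44, 13, 19, 43]

[52, 30, 44, 13, 19, 43]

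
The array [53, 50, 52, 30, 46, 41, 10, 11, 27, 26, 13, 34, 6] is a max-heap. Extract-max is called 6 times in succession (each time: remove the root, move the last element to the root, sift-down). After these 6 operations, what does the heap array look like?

extract-max #1 returns 53:
  remove root 53; move last element 6 to root → [6, 50, 52, 30, 46, 41, 10, 11, 27, 26, 13, 34]
  6 vs larger child 52 at index 2, swap → [52, 50, 6, 30, 46, 41, 10, 11, 27, 26, 13, 34]
  6 vs larger child 41 at index 5, swap → [52, 50, 41, 30, 46, 6, 10, 11, 27, 26, 13, 34]
  6 vs only child 34 at index 11, swap → [52, 50, 41, 30, 46, 34, 10, 11, 27, 26, 13, 6]
extract-max #2 returns 52:
  remove root 52; move last element 6 to root → [6, 50, 41, 30, 46, 34, 10, 11, 27, 26, 13]
  6 vs larger child 50 at index 1, swap → [50, 6, 41, 30, 46, 34, 10, 11, 27, 26, 13]
  6 vs larger child 46 at index 4, swap → [50, 46, 41, 30, 6, 34, 10, 11, 27, 26, 13]
  6 vs larger child 26 at index 9, swap → [50, 46, 41, 30, 26, 34, 10, 11, 27, 6, 13]
extract-max #3 returns 50:
  remove root 50; move last element 13 to root → [13, 46, 41, 30, 26, 34, 10, 11, 27, 6]
  13 vs larger child 46 at index 1, swap → [46, 13, 41, 30, 26, 34, 10, 11, 27, 6]
  13 vs larger child 30 at index 3, swap → [46, 30, 41, 13, 26, 34, 10, 11, 27, 6]
  13 vs larger child 27 at index 8, swap → [46, 30, 41, 27, 26, 34, 10, 11, 13, 6]
extract-max #4 returns 46:
  remove root 46; move last element 6 to root → [6, 30, 41, 27, 26, 34, 10, 11, 13]
  6 vs larger child 41 at index 2, swap → [41, 30, 6, 27, 26, 34, 10, 11, 13]
  6 vs larger child 34 at index 5, swap → [41, 30, 34, 27, 26, 6, 10, 11, 13]
extract-max #5 returns 41:
  remove root 41; move last element 13 to root → [13, 30, 34, 27, 26, 6, 10, 11]
  13 vs larger child 34 at index 2, swap → [34, 30, 13, 27, 26, 6, 10, 11]
extract-max #6 returns 34:
  remove root 34; move last element 11 to root → [11, 30, 13, 27, 26, 6, 10]
  11 vs larger child 30 at index 1, swap → [30, 11, 13, 27, 26, 6, 10]
  11 vs larger child 27 at index 3, swap → [30, 27, 13, 11, 26, 6, 10]

[30, 27, 13, 11, 26, 6, 10]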